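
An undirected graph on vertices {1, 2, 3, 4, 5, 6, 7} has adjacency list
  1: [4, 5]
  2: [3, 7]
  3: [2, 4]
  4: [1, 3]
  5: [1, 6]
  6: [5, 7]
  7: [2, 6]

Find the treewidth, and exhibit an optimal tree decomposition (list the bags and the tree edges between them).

Treewidth 2.
One optimal decomposition is:
Bags: B1 = {1, 4, 5}  B2 = {3, 4, 5}  B3 = {2, 3, 5}  B4 = {2, 5, 7}  B5 = {5, 6, 7}
Tree: B1–B2, B2–B3, B3–B4, B4–B5

Every bag has size at most 3, so the width is 3 − 1 = 2 and tw(G) ≤ 2. The edges 5–1–4–3–2–7–6–5 form a cycle, so G is not a tree and its treewidth is at least 2. Combining the bounds, tw(G) = 2.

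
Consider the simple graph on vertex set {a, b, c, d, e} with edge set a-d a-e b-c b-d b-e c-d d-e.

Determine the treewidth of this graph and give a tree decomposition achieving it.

Every bag has size at most 3, so the width is 3 − 1 = 2 and tw(G) ≤ 2. On the other hand G contains the 3-clique {a, d, e}. A clique must lie in a single bag of any decomposition, so no decomposition can have width below 2. Therefore the treewidth is 2.

Treewidth 2.
One such decomposition:
Bags: B1 = {a, d, e}  B2 = {b, d, e}  B3 = {b, c, d}
Tree: B1–B2, B2–B3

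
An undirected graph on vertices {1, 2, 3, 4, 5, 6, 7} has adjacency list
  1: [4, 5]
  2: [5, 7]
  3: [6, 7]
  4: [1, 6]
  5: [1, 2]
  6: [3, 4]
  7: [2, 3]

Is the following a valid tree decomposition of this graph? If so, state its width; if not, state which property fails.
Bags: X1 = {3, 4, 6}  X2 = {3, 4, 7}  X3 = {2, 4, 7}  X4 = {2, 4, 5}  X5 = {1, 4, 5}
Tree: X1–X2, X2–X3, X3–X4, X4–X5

Every vertex of G appears in some bag (union = {1, 2, 3, 4, 5, 6, 7}); every edge is covered by a bag; and for each vertex v the set of bags containing v is connected in the bag tree. The decomposition is therefore valid. The largest bag has 3 vertices, so the width is 2.

Yes; width 2.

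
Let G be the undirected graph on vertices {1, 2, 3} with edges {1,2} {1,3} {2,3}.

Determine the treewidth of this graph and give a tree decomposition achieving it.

A single bag containing all 3 vertices is trivially a valid decomposition of width 2. For the lower bound, the 3 vertices {1, 2, 3} are pairwise adjacent, and any tree decomposition puts a clique entirely inside one bag — forcing width ≥ 2. Hence tw(G) = 2 exactly.

Treewidth 2.
One such decomposition:
Bags: B1 = {1, 2, 3}
Tree: (single bag)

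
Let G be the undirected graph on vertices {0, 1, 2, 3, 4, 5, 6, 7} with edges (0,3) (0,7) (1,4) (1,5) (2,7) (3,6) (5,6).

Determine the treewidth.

1

A width-1 tree decomposition is:
Bags: B1 = {1, 4}  B2 = {1, 5}  B3 = {5, 6}  B4 = {3, 6}  B5 = {0, 3}  B6 = {0, 7}  B7 = {2, 7}
Tree: B1–B2, B2–B3, B3–B4, B4–B5, B5–B6, B6–B7
Each bag holds 2 vertices, so the decomposition has width 1, which upper-bounds the treewidth. G has an edge, so its treewidth is at least 1. Therefore the treewidth is 1.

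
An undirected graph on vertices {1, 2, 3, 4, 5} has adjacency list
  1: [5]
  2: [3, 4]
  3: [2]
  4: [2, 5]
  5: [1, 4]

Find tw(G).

1

A width-1 tree decomposition is:
Bags: B1 = {2, 3}  B2 = {2, 4}  B3 = {4, 5}  B4 = {1, 5}
Tree: B1–B2, B2–B3, B3–B4
Every bag has size at most 2, so the width is 2 − 1 = 1 and tw(G) ≤ 1. G has an edge, so its treewidth is at least 1. Combining the bounds, tw(G) = 1.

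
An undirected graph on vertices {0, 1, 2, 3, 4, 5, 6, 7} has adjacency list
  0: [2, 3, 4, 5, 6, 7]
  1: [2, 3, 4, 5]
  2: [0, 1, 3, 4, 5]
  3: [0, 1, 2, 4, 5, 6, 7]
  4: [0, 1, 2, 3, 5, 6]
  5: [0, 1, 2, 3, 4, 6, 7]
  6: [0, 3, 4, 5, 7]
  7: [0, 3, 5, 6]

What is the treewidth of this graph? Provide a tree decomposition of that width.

Treewidth 4.
One such decomposition:
Bags: B1 = {0, 2, 3, 4, 5}  B2 = {1, 2, 3, 4, 5}  B3 = {0, 3, 4, 5, 6}  B4 = {0, 3, 5, 6, 7}
Tree: B1–B2, B1–B3, B3–B4

The largest bag has 5 vertices, giving width 4; this decomposition certifies tw(G) ≤ 4. Conversely, {0, 2, 3, 4, 5} is a clique of size 5, and the vertices of any clique must share a bag in every tree decomposition; so some bag has ≥ 5 vertices and tw(G) ≥ 4. Combining the bounds, tw(G) = 4.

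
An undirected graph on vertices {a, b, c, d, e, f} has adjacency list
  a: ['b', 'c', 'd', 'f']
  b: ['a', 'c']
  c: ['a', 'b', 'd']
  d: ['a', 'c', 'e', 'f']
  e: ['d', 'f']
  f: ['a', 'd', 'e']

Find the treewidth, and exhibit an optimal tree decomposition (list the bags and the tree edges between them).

Every bag has size at most 3, so the width is 3 − 1 = 2 and tw(G) ≤ 2. Conversely, {d, e, f} is a clique of size 3, and the vertices of any clique must share a bag in every tree decomposition; so some bag has ≥ 3 vertices and tw(G) ≥ 2. Combining the bounds, tw(G) = 2.

Treewidth 2.
Bags: B1 = {a, c, d}  B2 = {a, b, c}  B3 = {a, d, f}  B4 = {d, e, f}
Tree: B1–B2, B1–B3, B3–B4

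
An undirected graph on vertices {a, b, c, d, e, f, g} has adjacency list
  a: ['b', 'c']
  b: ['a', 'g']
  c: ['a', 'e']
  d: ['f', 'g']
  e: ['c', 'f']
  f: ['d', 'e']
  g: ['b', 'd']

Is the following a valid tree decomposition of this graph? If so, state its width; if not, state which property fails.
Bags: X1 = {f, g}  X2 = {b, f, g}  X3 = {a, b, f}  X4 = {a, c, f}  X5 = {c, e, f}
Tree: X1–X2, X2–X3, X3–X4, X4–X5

A tree decomposition must satisfy three properties: every vertex lies in some bag; for every edge, both endpoints lie together in some bag; and for every vertex, the bags containing it form a connected subtree. Here vertex d appears in no bag, so the decomposition is invalid.

No — vertex d appears in no bag.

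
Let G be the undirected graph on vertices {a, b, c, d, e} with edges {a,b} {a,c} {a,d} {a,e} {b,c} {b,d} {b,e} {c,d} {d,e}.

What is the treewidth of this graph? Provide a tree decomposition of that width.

Every bag has size at most 4, so the width is 4 − 1 = 3 and tw(G) ≤ 3. Conversely, {a, b, d, e} is a clique of size 4, and the vertices of any clique must share a bag in every tree decomposition; so some bag has ≥ 4 vertices and tw(G) ≥ 3. Combining the bounds, tw(G) = 3.

Treewidth 3.
One optimal decomposition is:
Bags: B1 = {a, b, c, d}  B2 = {a, b, d, e}
Tree: B1–B2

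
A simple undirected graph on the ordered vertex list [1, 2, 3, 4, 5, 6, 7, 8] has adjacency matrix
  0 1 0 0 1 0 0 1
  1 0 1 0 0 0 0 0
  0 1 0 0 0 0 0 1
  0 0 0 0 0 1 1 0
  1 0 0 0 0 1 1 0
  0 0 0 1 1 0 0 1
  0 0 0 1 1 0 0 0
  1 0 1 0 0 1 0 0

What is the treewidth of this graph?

A width-2 tree decomposition is:
Bags: B1 = {4, 6, 7}  B2 = {5, 6, 7}  B3 = {5, 6, 8}  B4 = {1, 5, 8}  B5 = {1, 3, 8}  B6 = {1, 2, 3}
Tree: B1–B2, B2–B3, B3–B4, B4–B5, B5–B6
Every bag has size at most 3, so the width is 3 − 1 = 2 and tw(G) ≤ 2. The edges 4–7–5–6–4 form a cycle, so G is not a tree and its treewidth is at least 2. The upper and lower bounds meet at 2, so that is the treewidth.

2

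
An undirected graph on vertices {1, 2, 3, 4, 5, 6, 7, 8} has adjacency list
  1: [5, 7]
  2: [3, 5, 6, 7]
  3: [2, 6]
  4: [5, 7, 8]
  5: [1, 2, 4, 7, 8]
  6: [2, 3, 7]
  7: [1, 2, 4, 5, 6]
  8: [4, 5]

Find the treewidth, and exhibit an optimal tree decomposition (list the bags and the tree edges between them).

Treewidth 2.
Bags: B1 = {2, 5, 7}  B2 = {4, 5, 7}  B3 = {2, 6, 7}  B4 = {4, 5, 8}  B5 = {2, 3, 6}  B6 = {1, 5, 7}
Tree: B1–B2, B1–B3, B2–B4, B3–B5, B1–B6

Every bag has size at most 3, so the width is 3 − 1 = 2 and tw(G) ≤ 2. Conversely, {2, 3, 6} is a clique of size 3, and the vertices of any clique must share a bag in every tree decomposition; so some bag has ≥ 3 vertices and tw(G) ≥ 2. Combining the bounds, tw(G) = 2.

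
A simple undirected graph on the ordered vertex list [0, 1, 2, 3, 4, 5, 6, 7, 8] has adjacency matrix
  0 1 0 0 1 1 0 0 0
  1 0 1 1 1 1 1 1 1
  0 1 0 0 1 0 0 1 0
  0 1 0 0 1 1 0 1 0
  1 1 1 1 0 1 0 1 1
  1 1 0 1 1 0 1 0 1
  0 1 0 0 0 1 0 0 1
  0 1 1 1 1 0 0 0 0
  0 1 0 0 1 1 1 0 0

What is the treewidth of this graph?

A width-3 tree decomposition is:
Bags: B1 = {1, 4, 5, 8}  B2 = {1, 5, 6, 8}  B3 = {1, 3, 4, 5}  B4 = {0, 1, 4, 5}  B5 = {1, 3, 4, 7}  B6 = {1, 2, 4, 7}
Tree: B1–B2, B1–B3, B1–B4, B3–B5, B5–B6
The largest bag has 4 vertices, giving width 3; this decomposition certifies tw(G) ≤ 3. For the lower bound, the 4 vertices {1, 2, 4, 7} are pairwise adjacent, and any tree decomposition puts a clique entirely inside one bag — forcing width ≥ 3. Therefore the treewidth is 3.

3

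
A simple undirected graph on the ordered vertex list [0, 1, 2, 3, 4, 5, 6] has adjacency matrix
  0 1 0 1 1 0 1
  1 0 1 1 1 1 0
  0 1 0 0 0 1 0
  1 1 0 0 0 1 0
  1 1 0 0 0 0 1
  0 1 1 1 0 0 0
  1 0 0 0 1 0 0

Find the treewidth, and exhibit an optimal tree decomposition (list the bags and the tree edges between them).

Treewidth 2.
One such decomposition:
Bags: B1 = {0, 1, 3}  B2 = {0, 1, 4}  B3 = {1, 3, 5}  B4 = {1, 2, 5}  B5 = {0, 4, 6}
Tree: B1–B2, B1–B3, B3–B4, B2–B5

The largest bag has 3 vertices, giving width 2; this decomposition certifies tw(G) ≤ 2. For the lower bound, the 3 vertices {0, 1, 3} are pairwise adjacent, and any tree decomposition puts a clique entirely inside one bag — forcing width ≥ 2. Combining the bounds, tw(G) = 2.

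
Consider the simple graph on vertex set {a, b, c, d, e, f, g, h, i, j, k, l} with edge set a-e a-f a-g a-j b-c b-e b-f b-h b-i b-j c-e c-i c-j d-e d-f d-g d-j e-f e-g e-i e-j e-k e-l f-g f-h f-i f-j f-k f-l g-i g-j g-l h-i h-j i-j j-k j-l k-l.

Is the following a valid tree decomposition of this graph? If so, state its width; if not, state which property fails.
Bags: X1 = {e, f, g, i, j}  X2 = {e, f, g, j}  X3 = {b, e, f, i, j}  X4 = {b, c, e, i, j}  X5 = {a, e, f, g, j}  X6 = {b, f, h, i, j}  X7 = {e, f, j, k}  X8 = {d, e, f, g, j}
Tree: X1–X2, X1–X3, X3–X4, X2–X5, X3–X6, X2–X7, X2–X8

No — vertex l appears in no bag.

A tree decomposition must satisfy three properties: every vertex lies in some bag; for every edge, both endpoints lie together in some bag; and for every vertex, the bags containing it form a connected subtree. Here vertex l appears in no bag, so the decomposition is invalid.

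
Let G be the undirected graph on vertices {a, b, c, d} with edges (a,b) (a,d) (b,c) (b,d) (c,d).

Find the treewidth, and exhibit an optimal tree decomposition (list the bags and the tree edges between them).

Treewidth 2.
One optimal decomposition is:
Bags: B1 = {b, c, d}  B2 = {a, b, d}
Tree: B1–B2

The largest bag has 3 vertices, giving width 2; this decomposition certifies tw(G) ≤ 2. Conversely, {b, c, d} is a clique of size 3, and the vertices of any clique must share a bag in every tree decomposition; so some bag has ≥ 3 vertices and tw(G) ≥ 2. The upper and lower bounds meet at 2, so that is the treewidth.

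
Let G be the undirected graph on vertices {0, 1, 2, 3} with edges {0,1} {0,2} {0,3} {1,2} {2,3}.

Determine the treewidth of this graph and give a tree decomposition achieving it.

Each bag holds 3 vertices, so the decomposition has width 2, which upper-bounds the treewidth. Conversely, {0, 1, 2} is a clique of size 3, and the vertices of any clique must share a bag in every tree decomposition; so some bag has ≥ 3 vertices and tw(G) ≥ 2. Combining the bounds, tw(G) = 2.

Treewidth 2.
Bags: B1 = {0, 1, 2}  B2 = {0, 2, 3}
Tree: B1–B2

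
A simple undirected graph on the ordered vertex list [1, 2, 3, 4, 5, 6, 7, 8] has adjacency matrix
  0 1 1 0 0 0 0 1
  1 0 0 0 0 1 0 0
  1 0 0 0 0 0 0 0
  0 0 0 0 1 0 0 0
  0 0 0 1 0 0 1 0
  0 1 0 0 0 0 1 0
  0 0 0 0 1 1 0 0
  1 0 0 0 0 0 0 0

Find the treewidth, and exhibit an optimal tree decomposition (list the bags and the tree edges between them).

Treewidth 1.
Bags: B1 = {1, 2}  B2 = {2, 6}  B3 = {6, 7}  B4 = {5, 7}  B5 = {4, 5}  B6 = {1, 8}  B7 = {1, 3}
Tree: B1–B2, B2–B3, B3–B4, B4–B5, B1–B6, B6–B7

Every bag has size at most 2, so the width is 2 − 1 = 1 and tw(G) ≤ 1. Any graph with an edge has treewidth ≥ 1, and G has the edge 1–2. Hence tw(G) = 1 exactly.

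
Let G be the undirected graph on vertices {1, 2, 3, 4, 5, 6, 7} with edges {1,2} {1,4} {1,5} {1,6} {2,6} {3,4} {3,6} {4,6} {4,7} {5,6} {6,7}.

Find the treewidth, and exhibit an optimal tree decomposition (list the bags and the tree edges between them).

Every bag has size at most 3, so the width is 3 − 1 = 2 and tw(G) ≤ 2. On the other hand G contains the 3-clique {1, 2, 6}. A clique must lie in a single bag of any decomposition, so no decomposition can have width below 2. Hence tw(G) = 2 exactly.

Treewidth 2.
One such decomposition:
Bags: B1 = {1, 4, 6}  B2 = {1, 5, 6}  B3 = {3, 4, 6}  B4 = {4, 6, 7}  B5 = {1, 2, 6}
Tree: B1–B2, B1–B3, B1–B4, B2–B5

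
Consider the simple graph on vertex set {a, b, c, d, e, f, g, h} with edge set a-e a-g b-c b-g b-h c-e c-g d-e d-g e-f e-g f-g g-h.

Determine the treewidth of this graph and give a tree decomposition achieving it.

Each bag holds 3 vertices, so the decomposition has width 2, which upper-bounds the treewidth. Conversely, {d, e, g} is a clique of size 3, and the vertices of any clique must share a bag in every tree decomposition; so some bag has ≥ 3 vertices and tw(G) ≥ 2. The upper and lower bounds meet at 2, so that is the treewidth.

Treewidth 2.
One such decomposition:
Bags: B1 = {c, e, g}  B2 = {a, e, g}  B3 = {b, c, g}  B4 = {d, e, g}  B5 = {e, f, g}  B6 = {b, g, h}
Tree: B1–B2, B1–B3, B2–B4, B2–B5, B3–B6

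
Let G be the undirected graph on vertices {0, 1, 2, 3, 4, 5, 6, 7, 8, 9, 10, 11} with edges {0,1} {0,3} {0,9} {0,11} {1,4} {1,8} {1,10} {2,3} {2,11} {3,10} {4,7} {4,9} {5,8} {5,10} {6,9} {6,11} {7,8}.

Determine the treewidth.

A width-3 tree decomposition is:
Bags: B1 = {2, 6, 9, 11}  B2 = {0, 2, 9, 11}  B3 = {0, 2, 3, 9}  B4 = {0, 3, 4, 9}  B5 = {0, 1, 3, 4}  B6 = {1, 3, 4, 10}  B7 = {1, 4, 7, 10}  B8 = {1, 7, 8, 10}  B9 = {5, 7, 8, 10}
Tree: B1–B2, B2–B3, B3–B4, B4–B5, B5–B6, B6–B7, B7–B8, B8–B9
Every bag has size at most 4, so the width is 4 − 1 = 3 and tw(G) ≤ 3. For the lower bound: the 4 vertex sets {2,6,11}, {9}, {0}, {1,3,4,10} are disjoint, each induces a connected subgraph, and every pair is joined by at least one edge of G. Contracting each set to a single vertex therefore yields K_{4} as a minor, and since treewidth is minor-monotone, tw(G) ≥ tw(K_{4}) = 3. Combining the bounds, tw(G) = 3.

3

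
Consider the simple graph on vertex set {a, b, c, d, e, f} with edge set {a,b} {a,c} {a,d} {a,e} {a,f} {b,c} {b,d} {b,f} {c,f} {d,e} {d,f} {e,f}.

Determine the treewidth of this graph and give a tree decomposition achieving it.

The largest bag has 4 vertices, giving width 3; this decomposition certifies tw(G) ≤ 3. Conversely, {a, d, e, f} is a clique of size 4, and the vertices of any clique must share a bag in every tree decomposition; so some bag has ≥ 4 vertices and tw(G) ≥ 3. Therefore the treewidth is 3.

Treewidth 3.
Bags: B1 = {a, d, e, f}  B2 = {a, b, d, f}  B3 = {a, b, c, f}
Tree: B1–B2, B2–B3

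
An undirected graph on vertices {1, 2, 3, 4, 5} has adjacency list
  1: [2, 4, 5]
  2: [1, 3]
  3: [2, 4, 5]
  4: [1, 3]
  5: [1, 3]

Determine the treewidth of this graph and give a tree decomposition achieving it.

Every bag has size at most 3, so the width is 3 − 1 = 2 and tw(G) ≤ 2. Since 2–3–4–1–2 is a cycle in G, G is not acyclic. Forests are exactly the graphs of treewidth ≤ 1, so tw(G) ≥ 2. Combining the bounds, tw(G) = 2.

Treewidth 2.
One optimal decomposition is:
Bags: B1 = {1, 2, 3}  B2 = {1, 3, 4}  B3 = {1, 3, 5}
Tree: B1–B2, B2–B3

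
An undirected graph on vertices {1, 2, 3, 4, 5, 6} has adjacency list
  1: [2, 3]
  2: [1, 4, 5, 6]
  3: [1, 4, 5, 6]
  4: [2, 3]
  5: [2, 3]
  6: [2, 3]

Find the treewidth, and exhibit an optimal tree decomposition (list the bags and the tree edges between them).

Treewidth 2.
One optimal decomposition is:
Bags: B1 = {2, 3, 6}  B2 = {2, 3, 4}  B3 = {2, 3, 5}  B4 = {1, 2, 3}
Tree: B1–B2, B2–B3, B3–B4

The largest bag has 3 vertices, giving width 2; this decomposition certifies tw(G) ≤ 2. The edges 6–3–4–2–6 form a cycle, so G is not a tree and its treewidth is at least 2. The upper and lower bounds meet at 2, so that is the treewidth.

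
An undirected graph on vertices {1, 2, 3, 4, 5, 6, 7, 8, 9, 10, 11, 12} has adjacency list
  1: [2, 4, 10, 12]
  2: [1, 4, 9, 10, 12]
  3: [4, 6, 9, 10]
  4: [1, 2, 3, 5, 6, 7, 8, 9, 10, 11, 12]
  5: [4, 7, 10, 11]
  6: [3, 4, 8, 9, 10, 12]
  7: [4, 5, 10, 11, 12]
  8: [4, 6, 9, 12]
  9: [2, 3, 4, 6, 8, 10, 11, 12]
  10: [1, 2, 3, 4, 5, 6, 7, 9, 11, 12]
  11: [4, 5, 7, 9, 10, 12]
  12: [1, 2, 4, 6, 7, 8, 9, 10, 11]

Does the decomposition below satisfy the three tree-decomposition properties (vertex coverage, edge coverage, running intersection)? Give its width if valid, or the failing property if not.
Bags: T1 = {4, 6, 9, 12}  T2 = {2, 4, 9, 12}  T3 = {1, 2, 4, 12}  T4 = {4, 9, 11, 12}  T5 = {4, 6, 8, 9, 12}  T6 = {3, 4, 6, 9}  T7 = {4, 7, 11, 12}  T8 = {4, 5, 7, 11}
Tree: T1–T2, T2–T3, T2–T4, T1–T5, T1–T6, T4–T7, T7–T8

A tree decomposition must satisfy three properties: every vertex lies in some bag; for every edge, both endpoints lie together in some bag; and for every vertex, the bags containing it form a connected subtree. Here vertex 10 appears in no bag, so the decomposition is invalid.

No — vertex 10 appears in no bag.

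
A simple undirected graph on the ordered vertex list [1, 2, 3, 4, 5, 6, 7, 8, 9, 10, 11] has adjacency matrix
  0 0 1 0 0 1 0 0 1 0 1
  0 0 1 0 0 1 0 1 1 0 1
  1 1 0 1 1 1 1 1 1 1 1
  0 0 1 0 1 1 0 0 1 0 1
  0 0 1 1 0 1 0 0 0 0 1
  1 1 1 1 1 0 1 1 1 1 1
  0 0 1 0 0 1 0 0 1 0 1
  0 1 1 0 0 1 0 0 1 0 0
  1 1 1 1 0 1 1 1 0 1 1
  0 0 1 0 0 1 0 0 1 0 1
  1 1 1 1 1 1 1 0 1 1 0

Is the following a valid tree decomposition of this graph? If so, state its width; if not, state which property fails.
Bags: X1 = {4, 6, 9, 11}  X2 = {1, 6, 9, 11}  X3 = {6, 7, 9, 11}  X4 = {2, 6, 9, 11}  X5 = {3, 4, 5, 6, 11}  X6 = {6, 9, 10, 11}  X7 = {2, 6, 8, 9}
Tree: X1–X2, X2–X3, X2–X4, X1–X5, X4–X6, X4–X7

A tree decomposition must satisfy three properties: every vertex lies in some bag; for every edge, both endpoints lie together in some bag; and for every vertex, the bags containing it form a connected subtree. Here edge (3,9) lies in no bag, so the decomposition is invalid.

No — edge (3,9) lies in no bag.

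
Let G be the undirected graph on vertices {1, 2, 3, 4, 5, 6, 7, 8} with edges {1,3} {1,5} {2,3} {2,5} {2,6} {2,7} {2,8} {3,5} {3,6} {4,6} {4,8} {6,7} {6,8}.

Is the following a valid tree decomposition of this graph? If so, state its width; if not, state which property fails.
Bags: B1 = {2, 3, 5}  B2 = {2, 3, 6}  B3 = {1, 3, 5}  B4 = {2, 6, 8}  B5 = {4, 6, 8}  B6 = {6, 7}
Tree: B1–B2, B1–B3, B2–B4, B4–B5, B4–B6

No — edge (2,7) lies in no bag.

A tree decomposition must satisfy three properties: every vertex lies in some bag; for every edge, both endpoints lie together in some bag; and for every vertex, the bags containing it form a connected subtree. Here edge (2,7) lies in no bag, so the decomposition is invalid.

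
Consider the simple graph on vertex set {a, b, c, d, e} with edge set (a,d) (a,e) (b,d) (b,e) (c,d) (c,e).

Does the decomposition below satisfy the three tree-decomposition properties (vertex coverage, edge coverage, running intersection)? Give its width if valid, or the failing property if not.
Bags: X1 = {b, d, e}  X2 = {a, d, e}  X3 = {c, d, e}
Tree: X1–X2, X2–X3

Yes; width 2.

Vertex coverage: the bags together contain {a, b, c, d, e}, the full vertex set. Edge coverage: each edge of G has both endpoints in at least one bag. Running intersection: for every vertex, the bags containing it form a connected subtree. All three properties hold, so this is a valid tree decomposition of width max|bag| − 1 = 2, and hence tw(G) ≤ 2.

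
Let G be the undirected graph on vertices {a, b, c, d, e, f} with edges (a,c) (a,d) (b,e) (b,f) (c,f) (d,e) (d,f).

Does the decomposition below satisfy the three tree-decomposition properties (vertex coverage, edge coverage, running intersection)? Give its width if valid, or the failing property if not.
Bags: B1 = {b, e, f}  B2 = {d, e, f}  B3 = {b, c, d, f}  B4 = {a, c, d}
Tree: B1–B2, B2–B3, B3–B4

A tree decomposition must satisfy three properties: every vertex lies in some bag; for every edge, both endpoints lie together in some bag; and for every vertex, the bags containing it form a connected subtree. Here bags containing vertex b are not connected in the tree, so the decomposition is invalid.

No — bags containing vertex b are not connected in the tree.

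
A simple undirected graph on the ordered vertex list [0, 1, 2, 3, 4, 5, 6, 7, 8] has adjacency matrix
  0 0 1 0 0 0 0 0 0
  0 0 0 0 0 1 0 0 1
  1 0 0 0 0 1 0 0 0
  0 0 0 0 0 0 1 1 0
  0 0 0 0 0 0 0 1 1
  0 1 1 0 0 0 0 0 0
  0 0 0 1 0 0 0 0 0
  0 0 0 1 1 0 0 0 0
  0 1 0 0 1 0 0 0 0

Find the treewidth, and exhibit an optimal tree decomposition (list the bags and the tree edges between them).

Treewidth 1.
Bags: B1 = {3, 6}  B2 = {3, 7}  B3 = {4, 7}  B4 = {4, 8}  B5 = {1, 8}  B6 = {1, 5}  B7 = {2, 5}  B8 = {0, 2}
Tree: B1–B2, B2–B3, B3–B4, B4–B5, B5–B6, B6–B7, B7–B8

Each bag holds 2 vertices, so the decomposition has width 1, which upper-bounds the treewidth. G has an edge, so its treewidth is at least 1. Therefore the treewidth is 1.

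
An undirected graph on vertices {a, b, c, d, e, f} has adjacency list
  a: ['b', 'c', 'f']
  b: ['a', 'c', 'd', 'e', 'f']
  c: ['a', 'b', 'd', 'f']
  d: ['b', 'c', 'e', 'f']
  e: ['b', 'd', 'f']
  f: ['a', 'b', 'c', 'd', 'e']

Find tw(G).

3

A width-3 tree decomposition is:
Bags: B1 = {b, d, e, f}  B2 = {b, c, d, f}  B3 = {a, b, c, f}
Tree: B1–B2, B2–B3
Each bag holds 4 vertices, so the decomposition has width 3, which upper-bounds the treewidth. Conversely, {b, d, e, f} is a clique of size 4, and the vertices of any clique must share a bag in every tree decomposition; so some bag has ≥ 4 vertices and tw(G) ≥ 3. Therefore the treewidth is 3.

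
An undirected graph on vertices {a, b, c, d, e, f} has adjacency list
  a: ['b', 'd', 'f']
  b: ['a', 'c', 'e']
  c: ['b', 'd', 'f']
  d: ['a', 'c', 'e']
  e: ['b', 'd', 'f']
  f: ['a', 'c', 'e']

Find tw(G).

A width-3 tree decomposition is:
Bags: B1 = {b, d, e, f}  B2 = {b, c, d, f}  B3 = {a, b, d, f}
Tree: B1–B2, B2–B3
Every bag has size at most 4, so the width is 4 − 1 = 3 and tw(G) ≤ 3. For the lower bound: the 4 vertex sets {e,f}, {c,d}, {b}, {a} are disjoint, each induces a connected subgraph, and every pair is joined by at least one edge of G. Contracting each set to a single vertex therefore yields K_{4} as a minor, and since treewidth is minor-monotone, tw(G) ≥ tw(K_{4}) = 3. Hence tw(G) = 3 exactly.

3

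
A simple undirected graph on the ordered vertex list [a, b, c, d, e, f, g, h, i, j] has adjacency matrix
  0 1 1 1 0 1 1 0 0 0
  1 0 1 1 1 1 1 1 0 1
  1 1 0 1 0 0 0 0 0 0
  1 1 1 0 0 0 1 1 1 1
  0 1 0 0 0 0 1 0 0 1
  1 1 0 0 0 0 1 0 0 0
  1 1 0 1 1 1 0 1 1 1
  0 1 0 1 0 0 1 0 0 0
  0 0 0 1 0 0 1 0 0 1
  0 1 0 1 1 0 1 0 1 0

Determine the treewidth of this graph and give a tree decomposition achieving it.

Each bag holds 4 vertices, so the decomposition has width 3, which upper-bounds the treewidth. Conversely, {b, d, g, j} is a clique of size 4, and the vertices of any clique must share a bag in every tree decomposition; so some bag has ≥ 4 vertices and tw(G) ≥ 3. The upper and lower bounds meet at 3, so that is the treewidth.

Treewidth 3.
Bags: B1 = {a, b, d, g}  B2 = {a, b, f, g}  B3 = {b, d, g, j}  B4 = {d, g, i, j}  B5 = {a, b, c, d}  B6 = {b, d, g, h}  B7 = {b, e, g, j}
Tree: B1–B2, B1–B3, B3–B4, B1–B5, B3–B6, B3–B7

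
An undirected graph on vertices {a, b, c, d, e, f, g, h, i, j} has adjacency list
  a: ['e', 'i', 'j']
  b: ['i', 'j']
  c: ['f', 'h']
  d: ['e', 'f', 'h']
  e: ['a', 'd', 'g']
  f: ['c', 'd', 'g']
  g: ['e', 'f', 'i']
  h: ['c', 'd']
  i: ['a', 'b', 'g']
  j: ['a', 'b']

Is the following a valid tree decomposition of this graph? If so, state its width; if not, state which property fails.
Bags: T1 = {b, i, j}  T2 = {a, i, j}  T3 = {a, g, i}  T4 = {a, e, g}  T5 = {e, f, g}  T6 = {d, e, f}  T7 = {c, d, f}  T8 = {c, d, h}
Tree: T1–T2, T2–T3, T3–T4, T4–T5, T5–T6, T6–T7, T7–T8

Checking the three conditions: (i) the bags cover all of {a, b, c, d, e, f, g, h, i, j}; (ii) for each edge, some bag contains both endpoints; (iii) the bags containing any fixed vertex form a subtree. All hold, so the decomposition is valid with width 3 − 1 = 2.

Yes; width 2.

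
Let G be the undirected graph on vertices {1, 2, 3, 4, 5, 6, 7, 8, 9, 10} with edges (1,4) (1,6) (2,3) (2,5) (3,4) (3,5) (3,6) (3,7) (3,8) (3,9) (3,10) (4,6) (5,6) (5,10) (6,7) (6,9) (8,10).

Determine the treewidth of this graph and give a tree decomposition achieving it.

Treewidth 2.
One such decomposition:
Bags: B1 = {3, 5, 10}  B2 = {2, 3, 5}  B3 = {3, 5, 6}  B4 = {3, 6, 9}  B5 = {3, 4, 6}  B6 = {3, 8, 10}  B7 = {1, 4, 6}  B8 = {3, 6, 7}
Tree: B1–B2, B1–B3, B3–B4, B4–B5, B1–B6, B5–B7, B5–B8

The largest bag has 3 vertices, giving width 2; this decomposition certifies tw(G) ≤ 2. For the lower bound, the 3 vertices {1, 4, 6} are pairwise adjacent, and any tree decomposition puts a clique entirely inside one bag — forcing width ≥ 2. Combining the bounds, tw(G) = 2.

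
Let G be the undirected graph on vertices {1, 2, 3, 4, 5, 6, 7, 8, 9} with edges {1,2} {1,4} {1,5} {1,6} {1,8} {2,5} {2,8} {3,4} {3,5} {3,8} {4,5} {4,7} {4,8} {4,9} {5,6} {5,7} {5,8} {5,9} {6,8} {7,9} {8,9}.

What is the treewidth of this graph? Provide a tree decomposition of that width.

Every bag has size at most 4, so the width is 4 − 1 = 3 and tw(G) ≤ 3. On the other hand G contains the 4-clique {1, 2, 5, 8}. A clique must lie in a single bag of any decomposition, so no decomposition can have width below 3. Combining the bounds, tw(G) = 3.

Treewidth 3.
One such decomposition:
Bags: B1 = {1, 5, 6, 8}  B2 = {1, 4, 5, 8}  B3 = {3, 4, 5, 8}  B4 = {1, 2, 5, 8}  B5 = {4, 5, 8, 9}  B6 = {4, 5, 7, 9}
Tree: B1–B2, B2–B3, B2–B4, B3–B5, B5–B6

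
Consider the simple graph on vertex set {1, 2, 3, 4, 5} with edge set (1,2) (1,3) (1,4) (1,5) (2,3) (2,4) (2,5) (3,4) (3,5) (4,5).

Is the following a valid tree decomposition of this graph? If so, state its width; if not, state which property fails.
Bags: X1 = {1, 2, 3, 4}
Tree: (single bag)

A tree decomposition must satisfy three properties: every vertex lies in some bag; for every edge, both endpoints lie together in some bag; and for every vertex, the bags containing it form a connected subtree. Here vertex 5 appears in no bag, so the decomposition is invalid.

No — vertex 5 appears in no bag.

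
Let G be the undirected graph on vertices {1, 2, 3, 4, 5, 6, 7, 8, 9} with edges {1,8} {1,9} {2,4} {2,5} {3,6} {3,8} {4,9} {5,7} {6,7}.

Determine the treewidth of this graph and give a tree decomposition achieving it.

Treewidth 2.
Bags: B1 = {3, 6, 8}  B2 = {1, 6, 8}  B3 = {1, 6, 9}  B4 = {4, 6, 9}  B5 = {2, 4, 6}  B6 = {2, 5, 6}  B7 = {5, 6, 7}
Tree: B1–B2, B2–B3, B3–B4, B4–B5, B5–B6, B6–B7

The largest bag has 3 vertices, giving width 2; this decomposition certifies tw(G) ≤ 2. The edges 6–3–8–1–9–4–2–5–7–6 form a cycle, so G is not a tree and its treewidth is at least 2. Therefore the treewidth is 2.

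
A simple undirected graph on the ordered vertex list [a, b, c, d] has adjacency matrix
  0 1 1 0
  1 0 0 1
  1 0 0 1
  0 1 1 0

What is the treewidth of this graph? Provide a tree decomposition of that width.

The largest bag has 3 vertices, giving width 2; this decomposition certifies tw(G) ≤ 2. Since b–d–c–a–b is a cycle in G, G is not acyclic. Forests are exactly the graphs of treewidth ≤ 1, so tw(G) ≥ 2. The upper and lower bounds meet at 2, so that is the treewidth.

Treewidth 2.
Bags: B1 = {b, c, d}  B2 = {a, b, c}
Tree: B1–B2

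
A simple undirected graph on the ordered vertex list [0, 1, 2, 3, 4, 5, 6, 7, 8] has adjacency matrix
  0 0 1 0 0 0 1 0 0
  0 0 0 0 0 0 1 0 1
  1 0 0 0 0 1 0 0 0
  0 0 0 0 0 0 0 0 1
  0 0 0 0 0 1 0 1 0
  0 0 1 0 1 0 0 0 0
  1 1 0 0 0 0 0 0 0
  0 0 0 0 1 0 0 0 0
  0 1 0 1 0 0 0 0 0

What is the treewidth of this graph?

1

A width-1 tree decomposition is:
Bags: B1 = {4, 7}  B2 = {4, 5}  B3 = {2, 5}  B4 = {0, 2}  B5 = {0, 6}  B6 = {1, 6}  B7 = {1, 8}  B8 = {3, 8}
Tree: B1–B2, B2–B3, B3–B4, B4–B5, B5–B6, B6–B7, B7–B8
The largest bag has 2 vertices, giving width 1; this decomposition certifies tw(G) ≤ 1. Since G has at least one edge (e.g. 7–4), it is not an edgeless graph, so tw(G) ≥ 1. Therefore the treewidth is 1.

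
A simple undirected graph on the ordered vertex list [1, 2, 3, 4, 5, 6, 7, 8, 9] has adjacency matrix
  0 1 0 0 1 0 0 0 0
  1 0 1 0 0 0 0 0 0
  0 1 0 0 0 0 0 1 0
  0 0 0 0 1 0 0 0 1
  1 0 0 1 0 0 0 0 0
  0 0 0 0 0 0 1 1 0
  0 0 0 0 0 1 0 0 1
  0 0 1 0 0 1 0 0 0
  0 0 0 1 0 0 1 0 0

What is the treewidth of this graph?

2

A width-2 tree decomposition is:
Bags: B1 = {4, 7, 9}  B2 = {4, 5, 7}  B3 = {1, 5, 7}  B4 = {1, 2, 7}  B5 = {2, 3, 7}  B6 = {3, 7, 8}  B7 = {6, 7, 8}
Tree: B1–B2, B2–B3, B3–B4, B4–B5, B5–B6, B6–B7
The largest bag has 3 vertices, giving width 2; this decomposition certifies tw(G) ≤ 2. For the lower bound, G contains the cycle 7–9–4–5–1–2–3–8–6–7, so G is not a forest; only forests have treewidth ≤ 1, hence tw(G) ≥ 2. The upper and lower bounds meet at 2, so that is the treewidth.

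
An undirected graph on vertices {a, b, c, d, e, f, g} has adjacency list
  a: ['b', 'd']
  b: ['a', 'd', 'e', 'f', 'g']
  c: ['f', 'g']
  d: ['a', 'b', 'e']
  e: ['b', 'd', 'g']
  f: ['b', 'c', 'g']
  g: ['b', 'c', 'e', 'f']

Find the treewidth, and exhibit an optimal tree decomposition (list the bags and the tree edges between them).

Treewidth 2.
One such decomposition:
Bags: B1 = {b, f, g}  B2 = {b, e, g}  B3 = {b, d, e}  B4 = {c, f, g}  B5 = {a, b, d}
Tree: B1–B2, B2–B3, B1–B4, B3–B5

Every bag has size at most 3, so the width is 3 − 1 = 2 and tw(G) ≤ 2. Conversely, {c, f, g} is a clique of size 3, and the vertices of any clique must share a bag in every tree decomposition; so some bag has ≥ 3 vertices and tw(G) ≥ 2. Hence tw(G) = 2 exactly.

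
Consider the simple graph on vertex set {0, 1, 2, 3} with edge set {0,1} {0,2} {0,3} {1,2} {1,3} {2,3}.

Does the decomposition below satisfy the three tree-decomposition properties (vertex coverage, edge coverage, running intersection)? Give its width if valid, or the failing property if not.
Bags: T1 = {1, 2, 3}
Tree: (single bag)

A tree decomposition must satisfy three properties: every vertex lies in some bag; for every edge, both endpoints lie together in some bag; and for every vertex, the bags containing it form a connected subtree. Here vertex 0 appears in no bag, so the decomposition is invalid.

No — vertex 0 appears in no bag.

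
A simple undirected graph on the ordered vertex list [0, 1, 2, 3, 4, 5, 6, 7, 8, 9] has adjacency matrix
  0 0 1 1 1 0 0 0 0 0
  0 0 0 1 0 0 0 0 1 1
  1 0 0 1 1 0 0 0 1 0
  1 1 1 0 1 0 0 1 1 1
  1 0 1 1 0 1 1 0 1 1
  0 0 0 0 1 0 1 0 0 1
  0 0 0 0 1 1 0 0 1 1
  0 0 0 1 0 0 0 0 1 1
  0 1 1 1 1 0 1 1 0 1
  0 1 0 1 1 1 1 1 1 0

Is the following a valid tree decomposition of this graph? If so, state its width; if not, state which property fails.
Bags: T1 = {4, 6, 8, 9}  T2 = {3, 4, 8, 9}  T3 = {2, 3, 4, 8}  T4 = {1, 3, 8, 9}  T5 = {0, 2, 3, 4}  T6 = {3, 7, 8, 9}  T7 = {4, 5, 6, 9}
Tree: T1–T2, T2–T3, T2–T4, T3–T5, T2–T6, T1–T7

Vertex coverage: the bags together contain {0, 1, 2, 3, 4, 5, 6, 7, 8, 9}, the full vertex set. Edge coverage: each edge of G has both endpoints in at least one bag. Running intersection: for every vertex, the bags containing it form a connected subtree. All three properties hold, so this is a valid tree decomposition of width max|bag| − 1 = 3, and hence tw(G) ≤ 3.

Yes; width 3.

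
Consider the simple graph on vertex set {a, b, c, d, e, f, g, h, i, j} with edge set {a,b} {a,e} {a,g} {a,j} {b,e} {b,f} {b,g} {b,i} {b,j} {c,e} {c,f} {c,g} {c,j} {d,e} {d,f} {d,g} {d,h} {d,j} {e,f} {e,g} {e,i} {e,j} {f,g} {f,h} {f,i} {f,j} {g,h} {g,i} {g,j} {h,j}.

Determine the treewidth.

4

A width-4 tree decomposition is:
Bags: B1 = {d, f, g, h, j}  B2 = {d, e, f, g, j}  B3 = {c, e, f, g, j}  B4 = {b, e, f, g, j}  B5 = {a, b, e, g, j}  B6 = {b, e, f, g, i}
Tree: B1–B2, B2–B3, B3–B4, B4–B5, B4–B6
Every bag has size at most 5, so the width is 5 − 1 = 4 and tw(G) ≤ 4. Conversely, {a, b, e, g, j} is a clique of size 5, and the vertices of any clique must share a bag in every tree decomposition; so some bag has ≥ 5 vertices and tw(G) ≥ 4. Therefore the treewidth is 4.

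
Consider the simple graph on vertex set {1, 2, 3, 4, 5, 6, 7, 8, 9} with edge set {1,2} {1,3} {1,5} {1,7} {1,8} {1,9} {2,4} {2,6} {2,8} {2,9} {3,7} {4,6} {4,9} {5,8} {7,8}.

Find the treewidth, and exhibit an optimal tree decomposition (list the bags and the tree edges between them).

Each bag holds 3 vertices, so the decomposition has width 2, which upper-bounds the treewidth. Conversely, {1, 2, 8} is a clique of size 3, and the vertices of any clique must share a bag in every tree decomposition; so some bag has ≥ 3 vertices and tw(G) ≥ 2. Combining the bounds, tw(G) = 2.

Treewidth 2.
Bags: B1 = {1, 2, 9}  B2 = {1, 2, 8}  B3 = {1, 7, 8}  B4 = {2, 4, 9}  B5 = {2, 4, 6}  B6 = {1, 5, 8}  B7 = {1, 3, 7}
Tree: B1–B2, B2–B3, B1–B4, B4–B5, B3–B6, B3–B7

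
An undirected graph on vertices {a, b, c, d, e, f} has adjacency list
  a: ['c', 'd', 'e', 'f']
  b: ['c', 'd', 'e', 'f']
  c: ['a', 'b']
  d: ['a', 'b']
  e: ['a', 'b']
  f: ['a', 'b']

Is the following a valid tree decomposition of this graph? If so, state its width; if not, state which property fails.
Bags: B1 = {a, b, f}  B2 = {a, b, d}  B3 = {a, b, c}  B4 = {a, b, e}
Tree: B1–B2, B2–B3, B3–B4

Checking the three conditions: (i) the bags cover all of {a, b, c, d, e, f}; (ii) for each edge, some bag contains both endpoints; (iii) the bags containing any fixed vertex form a subtree. All hold, so the decomposition is valid with width 3 − 1 = 2.

Yes; width 2.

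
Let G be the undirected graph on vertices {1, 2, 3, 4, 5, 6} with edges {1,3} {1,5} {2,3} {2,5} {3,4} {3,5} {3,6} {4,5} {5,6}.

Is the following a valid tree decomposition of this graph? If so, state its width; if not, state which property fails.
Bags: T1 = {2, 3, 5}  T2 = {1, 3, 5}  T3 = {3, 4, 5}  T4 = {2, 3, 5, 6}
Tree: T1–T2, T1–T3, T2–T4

A tree decomposition must satisfy three properties: every vertex lies in some bag; for every edge, both endpoints lie together in some bag; and for every vertex, the bags containing it form a connected subtree. Here bags containing vertex 2 are not connected in the tree, so the decomposition is invalid.

No — bags containing vertex 2 are not connected in the tree.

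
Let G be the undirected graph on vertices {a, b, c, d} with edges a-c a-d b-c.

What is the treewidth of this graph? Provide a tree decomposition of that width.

Treewidth 1.
One optimal decomposition is:
Bags: B1 = {b, c}  B2 = {a, c}  B3 = {a, d}
Tree: B1–B2, B2–B3

The largest bag has 2 vertices, giving width 1; this decomposition certifies tw(G) ≤ 1. Any graph with an edge has treewidth ≥ 1, and G has the edge b–c. Hence tw(G) = 1 exactly.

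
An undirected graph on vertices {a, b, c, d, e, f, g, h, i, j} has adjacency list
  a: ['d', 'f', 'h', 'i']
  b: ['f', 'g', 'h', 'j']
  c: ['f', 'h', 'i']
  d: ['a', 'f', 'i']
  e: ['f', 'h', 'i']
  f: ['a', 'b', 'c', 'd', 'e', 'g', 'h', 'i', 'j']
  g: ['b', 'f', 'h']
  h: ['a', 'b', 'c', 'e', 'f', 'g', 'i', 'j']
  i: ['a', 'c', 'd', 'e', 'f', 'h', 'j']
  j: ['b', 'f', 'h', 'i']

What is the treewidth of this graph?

A width-3 tree decomposition is:
Bags: B1 = {f, h, i, j}  B2 = {b, f, h, j}  B3 = {a, f, h, i}  B4 = {a, d, f, i}  B5 = {b, f, g, h}  B6 = {c, f, h, i}  B7 = {e, f, h, i}
Tree: B1–B2, B1–B3, B3–B4, B2–B5, B3–B6, B6–B7
Each bag holds 4 vertices, so the decomposition has width 3, which upper-bounds the treewidth. Conversely, {a, d, f, i} is a clique of size 4, and the vertices of any clique must share a bag in every tree decomposition; so some bag has ≥ 4 vertices and tw(G) ≥ 3. Combining the bounds, tw(G) = 3.

3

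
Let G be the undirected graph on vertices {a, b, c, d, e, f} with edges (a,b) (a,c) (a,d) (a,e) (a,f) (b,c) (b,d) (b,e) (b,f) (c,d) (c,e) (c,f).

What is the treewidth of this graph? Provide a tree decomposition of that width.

Treewidth 3.
Bags: B1 = {a, b, c, e}  B2 = {a, b, c, d}  B3 = {a, b, c, f}
Tree: B1–B2, B2–B3

The largest bag has 4 vertices, giving width 3; this decomposition certifies tw(G) ≤ 3. On the other hand G contains the 4-clique {a, b, c, d}. A clique must lie in a single bag of any decomposition, so no decomposition can have width below 3. Therefore the treewidth is 3.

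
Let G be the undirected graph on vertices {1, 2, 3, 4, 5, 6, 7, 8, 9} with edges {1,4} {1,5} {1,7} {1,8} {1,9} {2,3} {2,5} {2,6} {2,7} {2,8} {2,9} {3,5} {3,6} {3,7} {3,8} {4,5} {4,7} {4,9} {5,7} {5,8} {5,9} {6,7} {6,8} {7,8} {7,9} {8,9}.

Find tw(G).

A width-4 tree decomposition is:
Bags: B1 = {2, 3, 6, 7, 8}  B2 = {2, 3, 5, 7, 8}  B3 = {2, 5, 7, 8, 9}  B4 = {1, 5, 7, 8, 9}  B5 = {1, 4, 5, 7, 9}
Tree: B1–B2, B2–B3, B3–B4, B4–B5
Each bag holds 5 vertices, so the decomposition has width 4, which upper-bounds the treewidth. Conversely, {1, 5, 7, 8, 9} is a clique of size 5, and the vertices of any clique must share a bag in every tree decomposition; so some bag has ≥ 5 vertices and tw(G) ≥ 4. Combining the bounds, tw(G) = 4.

4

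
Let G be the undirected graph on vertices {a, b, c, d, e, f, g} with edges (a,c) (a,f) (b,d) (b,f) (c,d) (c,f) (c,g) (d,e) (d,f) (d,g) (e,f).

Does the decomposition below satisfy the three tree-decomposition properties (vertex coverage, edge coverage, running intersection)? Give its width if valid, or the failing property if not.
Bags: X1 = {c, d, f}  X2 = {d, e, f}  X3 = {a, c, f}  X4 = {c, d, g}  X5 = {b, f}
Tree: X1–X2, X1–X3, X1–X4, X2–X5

No — edge (d,b) lies in no bag.

A tree decomposition must satisfy three properties: every vertex lies in some bag; for every edge, both endpoints lie together in some bag; and for every vertex, the bags containing it form a connected subtree. Here edge (d,b) lies in no bag, so the decomposition is invalid.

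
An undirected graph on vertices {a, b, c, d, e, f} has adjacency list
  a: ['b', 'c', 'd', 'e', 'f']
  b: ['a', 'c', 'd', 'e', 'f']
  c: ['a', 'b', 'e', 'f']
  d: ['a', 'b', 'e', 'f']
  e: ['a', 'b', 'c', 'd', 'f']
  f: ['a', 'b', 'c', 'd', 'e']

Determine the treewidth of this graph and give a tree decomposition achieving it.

The largest bag has 5 vertices, giving width 4; this decomposition certifies tw(G) ≤ 4. For the lower bound, the 5 vertices {a, b, d, e, f} are pairwise adjacent, and any tree decomposition puts a clique entirely inside one bag — forcing width ≥ 4. Combining the bounds, tw(G) = 4.

Treewidth 4.
One such decomposition:
Bags: B1 = {a, b, c, e, f}  B2 = {a, b, d, e, f}
Tree: B1–B2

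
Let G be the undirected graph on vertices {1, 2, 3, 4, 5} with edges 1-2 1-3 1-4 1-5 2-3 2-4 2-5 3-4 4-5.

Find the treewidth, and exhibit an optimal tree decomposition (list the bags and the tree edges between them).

Treewidth 3.
Bags: B1 = {1, 2, 3, 4}  B2 = {1, 2, 4, 5}
Tree: B1–B2

Each bag holds 4 vertices, so the decomposition has width 3, which upper-bounds the treewidth. Conversely, {1, 2, 3, 4} is a clique of size 4, and the vertices of any clique must share a bag in every tree decomposition; so some bag has ≥ 4 vertices and tw(G) ≥ 3. The upper and lower bounds meet at 3, so that is the treewidth.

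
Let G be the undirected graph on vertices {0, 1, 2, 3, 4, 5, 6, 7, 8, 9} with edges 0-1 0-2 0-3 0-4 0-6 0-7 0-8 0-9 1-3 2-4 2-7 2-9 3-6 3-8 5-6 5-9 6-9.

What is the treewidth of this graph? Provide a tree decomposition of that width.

Treewidth 2.
Bags: B1 = {0, 1, 3}  B2 = {0, 3, 6}  B3 = {0, 3, 8}  B4 = {0, 6, 9}  B5 = {0, 2, 9}  B6 = {0, 2, 7}  B7 = {0, 2, 4}  B8 = {5, 6, 9}
Tree: B1–B2, B1–B3, B2–B4, B4–B5, B5–B6, B6–B7, B4–B8

Every bag has size at most 3, so the width is 3 − 1 = 2 and tw(G) ≤ 2. Conversely, {0, 1, 3} is a clique of size 3, and the vertices of any clique must share a bag in every tree decomposition; so some bag has ≥ 3 vertices and tw(G) ≥ 2. Therefore the treewidth is 2.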